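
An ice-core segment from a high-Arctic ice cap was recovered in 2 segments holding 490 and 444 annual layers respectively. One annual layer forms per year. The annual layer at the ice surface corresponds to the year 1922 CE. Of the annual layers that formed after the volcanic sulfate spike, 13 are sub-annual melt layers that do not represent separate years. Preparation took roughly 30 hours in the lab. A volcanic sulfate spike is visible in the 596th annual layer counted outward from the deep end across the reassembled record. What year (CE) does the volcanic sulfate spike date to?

Total annual layers = 490 + 444 = 934.
Between annual layer 596 and the ice surface there are 934 − 596 = 338 annual layers.
Removing the 13 false annual layers leaves 338 − 13 = 325 true annual layers beyond the volcanic sulfate spike.
The annual layer at the ice surface is 1922 CE, so the volcanic sulfate spike dates to 1922 − 325 = 1597 CE.

1597 CE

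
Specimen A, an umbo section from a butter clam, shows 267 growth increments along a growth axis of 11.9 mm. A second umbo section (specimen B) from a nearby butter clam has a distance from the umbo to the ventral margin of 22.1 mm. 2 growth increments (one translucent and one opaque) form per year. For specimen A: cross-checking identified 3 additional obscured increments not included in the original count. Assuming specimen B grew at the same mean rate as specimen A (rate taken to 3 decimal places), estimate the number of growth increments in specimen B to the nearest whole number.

Specimen A: true growth increment count = 267 + 3 = 270.
Specimen A: 270 growth increments at 2 per year is 270 / 2 = 135 years.
A: 11.9 mm over 135 years gives 11.9 / 135 ≈ 0.088 mm/yr.
B spans 22.1 / 0.088 = 251.14 years; at 2 growth increments per year that is 251.14 × 2 ≈ 502 growth increments.

502 growth increments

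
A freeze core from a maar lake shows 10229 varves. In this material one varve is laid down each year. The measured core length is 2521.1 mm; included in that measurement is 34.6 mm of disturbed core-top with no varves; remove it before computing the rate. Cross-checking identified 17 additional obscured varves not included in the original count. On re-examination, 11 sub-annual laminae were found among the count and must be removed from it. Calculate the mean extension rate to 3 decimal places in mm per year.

0.243 mm per year

Correcting the raw count gives 10229 − 11 + 17 = 10235 true varves.
Net length = 2521.1 − 34.6 = 2486.5 mm.
Mean rate = 2486.5 mm / 10235 years ≈ 0.243 mm per year.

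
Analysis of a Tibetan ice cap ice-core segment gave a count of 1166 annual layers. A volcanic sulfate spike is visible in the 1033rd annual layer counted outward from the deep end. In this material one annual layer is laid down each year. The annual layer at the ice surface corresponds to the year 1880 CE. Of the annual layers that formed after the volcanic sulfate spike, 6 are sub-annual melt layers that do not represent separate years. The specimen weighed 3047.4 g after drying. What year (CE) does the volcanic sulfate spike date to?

1166 − 1033 = 133 annual layers lie beyond the volcanic sulfate spike toward the ice surface.
Excluding 6 false annual layers: 133 − 6 = 127.
1880 − 127 = 1753 CE.

1753 CE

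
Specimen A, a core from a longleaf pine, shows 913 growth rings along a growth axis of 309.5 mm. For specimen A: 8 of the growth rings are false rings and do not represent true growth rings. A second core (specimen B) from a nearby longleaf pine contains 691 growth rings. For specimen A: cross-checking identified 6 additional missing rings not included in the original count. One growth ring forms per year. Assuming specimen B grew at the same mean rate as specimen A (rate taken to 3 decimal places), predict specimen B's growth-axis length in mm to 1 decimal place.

234.9 mm

Specimen A: true growth ring count = 913 − 8 + 6 = 911.
A: Extension rate ≈ 309.5 / 911 = 0.340 mm per year.
B's length ≈ 0.340 × 691 = 234.9 mm.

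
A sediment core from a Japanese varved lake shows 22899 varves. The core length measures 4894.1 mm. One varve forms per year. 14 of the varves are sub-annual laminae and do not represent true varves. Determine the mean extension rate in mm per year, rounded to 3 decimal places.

True varve count = 22899 − 14 = 22885.
Mean rate = 4894.1 mm / 22885 years ≈ 0.214 mm per year.

0.214 mm per year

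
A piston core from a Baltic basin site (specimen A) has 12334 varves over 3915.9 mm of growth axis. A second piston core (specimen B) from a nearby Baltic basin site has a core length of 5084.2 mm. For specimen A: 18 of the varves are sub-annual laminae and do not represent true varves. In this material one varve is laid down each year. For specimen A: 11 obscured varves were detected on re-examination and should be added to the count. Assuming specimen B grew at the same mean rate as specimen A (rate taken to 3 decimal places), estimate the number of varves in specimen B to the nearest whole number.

Specimen A: true varve count = 12334 − 18 + 11 = 12327.
A: Mean rate = 3915.9 mm / 12327 years ≈ 0.318 mm per year.
For B, 5084.2 / 0.318 = 15988.05 years ≈ 15988 varves.

15988 varves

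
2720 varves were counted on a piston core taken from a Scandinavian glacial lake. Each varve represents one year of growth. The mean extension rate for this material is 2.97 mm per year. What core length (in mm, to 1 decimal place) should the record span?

8078.4 mm

The record spans 2720 years at 2.97 mm per year.
Length ≈ 2.97 × 2720 = 8078.4 mm.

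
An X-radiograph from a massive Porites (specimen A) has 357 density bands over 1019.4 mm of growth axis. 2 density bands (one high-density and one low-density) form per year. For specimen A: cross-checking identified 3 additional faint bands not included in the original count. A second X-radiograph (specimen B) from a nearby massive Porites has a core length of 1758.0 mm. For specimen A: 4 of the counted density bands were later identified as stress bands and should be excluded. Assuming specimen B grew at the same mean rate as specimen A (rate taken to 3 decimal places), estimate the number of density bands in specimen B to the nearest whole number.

Specimen A: correcting the raw count gives 357 − 4 + 3 = 356 true density bands.
Specimen A: with 2 density bands per year, 356 / 2 = 178 years.
A: Mean rate = 1019.4 mm / 178 years ≈ 5.727 mm/yr.
B spans 1758.0 / 5.727 = 306.97 years; at 2 density bands per year that is 306.97 × 2 ≈ 614 density bands.

614 density bands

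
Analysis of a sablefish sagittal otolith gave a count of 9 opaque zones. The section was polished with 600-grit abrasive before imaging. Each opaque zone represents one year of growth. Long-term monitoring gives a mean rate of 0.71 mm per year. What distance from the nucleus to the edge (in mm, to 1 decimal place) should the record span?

9 years of growth are recorded.
Predicted length = 0.71 mm/year × 9 years = 6.4 mm.

6.4 mm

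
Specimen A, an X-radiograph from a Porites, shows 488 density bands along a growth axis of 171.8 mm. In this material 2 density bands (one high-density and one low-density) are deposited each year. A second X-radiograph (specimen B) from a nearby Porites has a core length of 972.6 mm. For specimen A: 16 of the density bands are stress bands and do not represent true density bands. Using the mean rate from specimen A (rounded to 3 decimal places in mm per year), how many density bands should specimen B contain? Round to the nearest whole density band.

Specimen A: adjusted count: 488 − 16 = 472 density bands.
Specimen A: dividing by 2 density bands per year: 472 / 2 = 236 years.
A: 171.8 mm over 236 years gives 171.8 / 236 ≈ 0.728 mm per year.
B spans 972.6 / 0.728 = 1335.99 years; at 2 density bands per year that is 1335.99 × 2 ≈ 2672 density bands.

2672 density bands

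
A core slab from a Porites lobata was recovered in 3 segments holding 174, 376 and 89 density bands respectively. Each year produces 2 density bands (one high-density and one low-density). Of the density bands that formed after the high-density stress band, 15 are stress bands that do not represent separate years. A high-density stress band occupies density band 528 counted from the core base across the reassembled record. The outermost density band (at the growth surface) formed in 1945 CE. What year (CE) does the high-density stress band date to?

Total density bands = 174 + 376 + 89 = 639.
639 − 528 = 111 density bands lie beyond the high-density stress band toward the growth surface.
Removing the 15 false density bands leaves 111 − 15 = 96 true density bands beyond the high-density stress band.
With 2 density bands per year, 96 / 2 = 48 years.
1945 − 48 = 1897 CE.

1897 CE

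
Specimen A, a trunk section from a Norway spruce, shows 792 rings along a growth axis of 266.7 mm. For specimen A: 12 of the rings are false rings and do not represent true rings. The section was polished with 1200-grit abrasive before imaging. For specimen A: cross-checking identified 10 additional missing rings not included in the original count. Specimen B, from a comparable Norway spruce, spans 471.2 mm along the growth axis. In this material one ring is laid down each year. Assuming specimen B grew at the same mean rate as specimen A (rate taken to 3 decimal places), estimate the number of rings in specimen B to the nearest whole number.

Specimen A: correcting the raw count gives 792 − 12 + 10 = 790 true rings.
A: Extension rate ≈ 266.7 / 790 = 0.338 mm/year.
For B, 471.2 / 0.338 = 1394.08 years ≈ 1394 rings.

1394 rings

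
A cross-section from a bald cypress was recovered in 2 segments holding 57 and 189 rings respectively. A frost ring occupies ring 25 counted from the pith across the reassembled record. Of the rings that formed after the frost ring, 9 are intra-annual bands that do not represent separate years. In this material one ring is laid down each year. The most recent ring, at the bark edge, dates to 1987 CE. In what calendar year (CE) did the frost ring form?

Total rings = 57 + 189 = 246.
246 − 25 = 221 rings lie beyond the frost ring toward the bark edge.
Removing the 9 false rings leaves 221 − 9 = 212 true rings beyond the frost ring.
The ring at the bark edge is 1987 CE, so the frost ring dates to 1987 − 212 = 1775 CE.

1775 CE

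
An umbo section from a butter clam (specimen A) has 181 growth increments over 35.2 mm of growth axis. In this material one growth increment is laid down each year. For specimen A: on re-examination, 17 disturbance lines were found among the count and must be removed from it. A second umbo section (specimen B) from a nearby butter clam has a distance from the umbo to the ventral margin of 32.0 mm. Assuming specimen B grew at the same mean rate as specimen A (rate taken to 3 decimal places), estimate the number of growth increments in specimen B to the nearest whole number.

149 growth increments

Specimen A: after corrections the count is 181 − 17 = 164 growth increments.
A: Extension rate ≈ 35.2 / 164 = 0.215 mm/year.
For B, 32.0 / 0.215 = 148.84 years ≈ 149 growth increments.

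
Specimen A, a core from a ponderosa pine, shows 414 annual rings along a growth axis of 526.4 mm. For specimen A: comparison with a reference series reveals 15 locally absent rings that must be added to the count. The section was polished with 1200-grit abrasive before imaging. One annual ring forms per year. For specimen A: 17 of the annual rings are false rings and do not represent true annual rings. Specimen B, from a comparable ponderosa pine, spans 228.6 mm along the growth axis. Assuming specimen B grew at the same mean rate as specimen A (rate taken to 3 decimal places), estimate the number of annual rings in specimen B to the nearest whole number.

Specimen A: adjusted count: 414 − 17 + 15 = 412 annual rings.
A: 526.4 mm over 412 years gives 526.4 / 412 ≈ 1.278 mm/yr.
For B, 228.6 / 1.278 = 178.87 years ≈ 179 annual rings.

179 annual rings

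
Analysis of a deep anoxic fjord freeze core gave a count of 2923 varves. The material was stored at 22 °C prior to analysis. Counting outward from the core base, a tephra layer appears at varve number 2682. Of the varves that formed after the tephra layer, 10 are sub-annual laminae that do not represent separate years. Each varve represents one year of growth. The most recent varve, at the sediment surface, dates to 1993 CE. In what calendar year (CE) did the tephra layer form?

1762 CE

The tephra layer sits at varve 2682 from the core base, so 2923 − 2682 = 241 varves formed after it.
Excluding 10 false varves: 241 − 10 = 231.
The varve at the sediment surface is 1993 CE, so the tephra layer dates to 1993 − 231 = 1762 CE.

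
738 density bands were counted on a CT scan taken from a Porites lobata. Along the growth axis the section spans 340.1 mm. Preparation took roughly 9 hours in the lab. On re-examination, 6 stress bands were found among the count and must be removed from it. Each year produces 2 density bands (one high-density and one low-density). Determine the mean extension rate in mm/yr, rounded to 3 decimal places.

0.929 mm/yr

True density band count = 738 − 6 = 732.
With 2 density bands per year, 732 / 2 = 366 years.
Mean rate = 340.1 mm / 366 years ≈ 0.929 mm/yr.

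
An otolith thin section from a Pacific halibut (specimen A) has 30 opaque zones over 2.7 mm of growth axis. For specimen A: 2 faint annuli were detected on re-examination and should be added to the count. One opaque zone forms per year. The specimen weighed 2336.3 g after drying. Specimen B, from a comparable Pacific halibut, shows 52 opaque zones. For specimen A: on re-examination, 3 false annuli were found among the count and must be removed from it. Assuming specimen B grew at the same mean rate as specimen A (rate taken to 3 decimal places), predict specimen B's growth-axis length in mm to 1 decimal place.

4.8 mm

Specimen A: true opaque zone count = 30 − 3 + 2 = 29.
A: Mean rate = 2.7 mm / 29 years ≈ 0.093 mm per year.
For B, 0.093 mm/year × 52 years = 4.8 mm.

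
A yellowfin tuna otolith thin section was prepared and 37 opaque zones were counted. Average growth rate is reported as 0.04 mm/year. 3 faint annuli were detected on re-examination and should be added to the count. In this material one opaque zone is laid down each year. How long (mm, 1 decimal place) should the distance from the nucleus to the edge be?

1.6 mm

True opaque zone count = 37 + 3 = 40.
Predicted length = 0.04 mm/year × 40 years = 1.6 mm.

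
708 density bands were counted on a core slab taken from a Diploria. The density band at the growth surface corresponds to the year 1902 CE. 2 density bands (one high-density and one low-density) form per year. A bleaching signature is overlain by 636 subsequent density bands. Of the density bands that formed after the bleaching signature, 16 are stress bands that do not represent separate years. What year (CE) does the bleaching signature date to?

1592 CE

636 density bands post-date the bleaching signature.
Removing the 16 false density bands leaves 636 − 16 = 620 true density bands beyond the bleaching signature.
Dividing by 2 density bands per year: 620 / 2 = 310 years.
1902 − 310 = 1592 CE.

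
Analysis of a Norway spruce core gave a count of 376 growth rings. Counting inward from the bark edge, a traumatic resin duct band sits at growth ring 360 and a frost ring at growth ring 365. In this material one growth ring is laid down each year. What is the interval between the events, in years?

The two markers are separated by 365 − 360 = 5 growth rings.
One growth ring per year makes the interval 5 years.

5 years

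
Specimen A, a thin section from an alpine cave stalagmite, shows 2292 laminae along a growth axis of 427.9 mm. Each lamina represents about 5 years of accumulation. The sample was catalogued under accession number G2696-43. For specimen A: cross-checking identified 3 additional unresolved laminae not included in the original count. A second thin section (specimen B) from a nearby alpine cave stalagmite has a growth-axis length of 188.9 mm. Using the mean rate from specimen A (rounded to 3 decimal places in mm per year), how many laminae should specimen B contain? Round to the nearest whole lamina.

1021 laminae

Specimen A: true lamina count = 2292 + 3 = 2295.
Specimen A: multiplying by 5 years per lamina: 2295 × 5 = 11475 years.
A: Extension rate ≈ 427.9 / 11475 = 0.037 mm per year.
Specimen B: 188.9 mm / 0.037 mm per year = 5105.41 years; at 5 years per lamina that is 5105.41 / 5 ≈ 1021 laminae.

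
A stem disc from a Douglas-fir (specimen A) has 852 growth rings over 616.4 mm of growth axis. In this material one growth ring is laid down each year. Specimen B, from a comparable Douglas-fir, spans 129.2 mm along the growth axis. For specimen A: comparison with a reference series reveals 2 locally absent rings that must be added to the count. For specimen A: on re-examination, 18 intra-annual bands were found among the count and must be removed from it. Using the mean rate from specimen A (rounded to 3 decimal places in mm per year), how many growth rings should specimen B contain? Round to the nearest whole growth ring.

175 growth rings

Specimen A: after corrections the count is 852 − 18 + 2 = 836 growth rings.
A: Extension rate ≈ 616.4 / 836 = 0.737 mm/yr.
For B, 129.2 / 0.737 = 175.31 years ≈ 175 growth rings.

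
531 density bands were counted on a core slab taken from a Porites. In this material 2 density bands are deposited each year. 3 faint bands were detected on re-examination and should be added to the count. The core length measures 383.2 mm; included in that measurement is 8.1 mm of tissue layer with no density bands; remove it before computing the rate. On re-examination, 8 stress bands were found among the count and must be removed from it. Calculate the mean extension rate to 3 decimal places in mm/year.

Adjusted count: 531 − 8 + 3 = 526 density bands.
526 density bands at 2 per year is 526 / 2 = 263 years.
The growth record spans 383.2 − 8.1 = 375.1 mm.
375.1 mm over 263 years gives 375.1 / 263 ≈ 1.426 mm/year.

1.426 mm/year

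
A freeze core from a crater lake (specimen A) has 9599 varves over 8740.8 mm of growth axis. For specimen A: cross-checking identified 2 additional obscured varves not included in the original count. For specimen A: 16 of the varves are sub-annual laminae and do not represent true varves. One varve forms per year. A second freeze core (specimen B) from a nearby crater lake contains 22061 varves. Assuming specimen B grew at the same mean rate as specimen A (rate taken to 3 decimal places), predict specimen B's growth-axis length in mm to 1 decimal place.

20119.6 mm

Specimen A: true varve count = 9599 − 16 + 2 = 9585.
A: Extension rate ≈ 8740.8 / 9585 = 0.912 mm/year.
For B, 0.912 mm/year × 22061 years = 20119.6 mm.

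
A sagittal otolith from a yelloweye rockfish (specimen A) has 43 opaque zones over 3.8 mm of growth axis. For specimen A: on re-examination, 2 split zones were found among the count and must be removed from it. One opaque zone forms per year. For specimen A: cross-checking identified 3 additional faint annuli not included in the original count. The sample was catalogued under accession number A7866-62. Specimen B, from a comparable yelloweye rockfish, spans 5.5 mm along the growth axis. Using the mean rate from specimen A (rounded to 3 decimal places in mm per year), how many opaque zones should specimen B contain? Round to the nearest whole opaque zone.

64 opaque zones

Specimen A: after corrections the count is 43 − 2 + 3 = 44 opaque zones.
A: Mean rate = 3.8 mm / 44 years ≈ 0.086 mm per year.
Specimen B: 5.5 mm / 0.086 mm per year = 63.95 years ≈ 64 opaque zones.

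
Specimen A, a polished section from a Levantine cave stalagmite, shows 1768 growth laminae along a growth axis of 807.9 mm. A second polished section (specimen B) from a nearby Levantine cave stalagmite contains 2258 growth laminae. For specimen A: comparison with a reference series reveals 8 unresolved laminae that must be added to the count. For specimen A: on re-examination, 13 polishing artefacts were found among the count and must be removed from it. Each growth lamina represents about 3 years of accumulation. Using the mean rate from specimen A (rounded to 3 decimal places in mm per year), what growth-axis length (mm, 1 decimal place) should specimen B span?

Specimen A: after corrections the count is 1768 − 13 + 8 = 1763 growth laminae.
Specimen A: at 3 years per growth lamina, 1763 × 3 = 5289 years.
A: 807.9 mm over 5289 years gives 807.9 / 5289 ≈ 0.153 mm/year.
Specimen B: at 3 years per growth lamina, 2258 × 3 = 6774 years. For B, 0.153 mm/year × 6774 years = 1036.4 mm.

1036.4 mm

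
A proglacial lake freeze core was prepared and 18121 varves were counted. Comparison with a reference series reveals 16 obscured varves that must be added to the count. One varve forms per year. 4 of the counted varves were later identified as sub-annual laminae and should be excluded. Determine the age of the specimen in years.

18133 years

After corrections the count is 18121 − 4 + 16 = 18133 varves.
At one varve per year, that is 18133 years.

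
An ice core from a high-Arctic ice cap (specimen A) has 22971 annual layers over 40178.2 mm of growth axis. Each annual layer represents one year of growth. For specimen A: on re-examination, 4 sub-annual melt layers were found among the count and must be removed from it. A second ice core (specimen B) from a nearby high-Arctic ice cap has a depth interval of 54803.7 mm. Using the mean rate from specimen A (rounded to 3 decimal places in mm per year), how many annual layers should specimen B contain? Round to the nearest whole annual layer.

Specimen A: correcting the raw count gives 22971 − 4 = 22967 true annual layers.
A: Mean rate = 40178.2 mm / 22967 years ≈ 1.749 mm/year.
For B, 54803.7 / 1.749 = 31334.31 years ≈ 31334 annual layers.

31334 annual layers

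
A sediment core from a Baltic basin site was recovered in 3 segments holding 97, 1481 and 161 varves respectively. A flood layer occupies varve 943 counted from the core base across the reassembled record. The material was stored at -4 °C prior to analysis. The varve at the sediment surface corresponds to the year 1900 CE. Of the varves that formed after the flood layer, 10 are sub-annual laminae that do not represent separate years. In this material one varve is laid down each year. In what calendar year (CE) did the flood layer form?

Total varves = 97 + 1481 + 161 = 1739.
Between varve 943 and the sediment surface there are 1739 − 943 = 796 varves.
796 − 10 false = 786 true varves after the flood layer.
Counting back 786 years from 1900 CE places the flood layer in 1900 − 786 = 1114 CE.

1114 CE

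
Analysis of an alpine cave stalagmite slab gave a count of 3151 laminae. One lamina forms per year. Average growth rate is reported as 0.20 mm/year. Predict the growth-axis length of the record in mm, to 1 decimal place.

3151 years of growth are recorded.
Predicted length = 0.20 mm/year × 3151 years = 630.2 mm.

630.2 mm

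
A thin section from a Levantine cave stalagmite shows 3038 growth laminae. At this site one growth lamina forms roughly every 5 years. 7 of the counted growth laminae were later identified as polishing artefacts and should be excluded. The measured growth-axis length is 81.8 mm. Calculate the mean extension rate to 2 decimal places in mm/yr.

Correcting the raw count gives 3038 − 7 = 3031 true growth laminae.
Multiplying by 5 years per growth lamina: 3031 × 5 = 15155 years.
Mean rate = 81.8 mm / 15155 years ≈ 0.01 mm/yr.

0.01 mm/yr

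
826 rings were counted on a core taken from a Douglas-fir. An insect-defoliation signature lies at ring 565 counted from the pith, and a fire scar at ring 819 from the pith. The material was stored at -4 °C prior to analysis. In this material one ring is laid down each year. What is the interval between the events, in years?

The two markers are separated by 819 − 565 = 254 rings.
One ring per year makes the interval 254 years.

254 years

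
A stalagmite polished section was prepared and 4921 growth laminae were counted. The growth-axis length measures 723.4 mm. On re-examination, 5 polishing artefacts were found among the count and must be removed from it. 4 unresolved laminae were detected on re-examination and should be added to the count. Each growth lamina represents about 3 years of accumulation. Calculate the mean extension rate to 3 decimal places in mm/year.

0.049 mm/year

After corrections the count is 4921 − 5 + 4 = 4920 growth laminae.
4920 growth laminae at 3 years each span 4920 × 3 = 14760 years.
Mean rate = 723.4 mm / 14760 years ≈ 0.049 mm/year.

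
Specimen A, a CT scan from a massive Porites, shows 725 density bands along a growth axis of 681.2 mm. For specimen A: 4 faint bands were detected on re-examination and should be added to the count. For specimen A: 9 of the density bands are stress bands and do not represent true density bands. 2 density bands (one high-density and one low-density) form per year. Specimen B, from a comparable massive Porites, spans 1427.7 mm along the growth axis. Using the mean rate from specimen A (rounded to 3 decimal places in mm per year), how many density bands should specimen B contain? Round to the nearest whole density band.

Specimen A: after corrections the count is 725 − 9 + 4 = 720 density bands.
Specimen A: with 2 density bands per year, 720 / 2 = 360 years.
A: 681.2 mm over 360 years gives 681.2 / 360 ≈ 1.892 mm/year.
Specimen B: 1427.7 mm / 1.892 mm per year = 754.60 years; at 2 density bands per year that is 754.60 × 2 ≈ 1509 density bands.

1509 density bands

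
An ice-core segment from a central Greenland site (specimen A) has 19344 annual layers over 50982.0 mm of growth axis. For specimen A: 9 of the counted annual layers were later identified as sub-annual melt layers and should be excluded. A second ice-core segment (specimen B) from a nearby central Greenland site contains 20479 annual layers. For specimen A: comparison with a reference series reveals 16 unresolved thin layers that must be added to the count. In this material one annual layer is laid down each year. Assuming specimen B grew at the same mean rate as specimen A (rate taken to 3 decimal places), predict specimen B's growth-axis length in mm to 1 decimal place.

Specimen A: adjusted count: 19344 − 9 + 16 = 19351 annual layers.
A: 50982.0 mm over 19351 years gives 50982.0 / 19351 ≈ 2.635 mm per year.
B's length ≈ 2.635 × 20479 = 53962.2 mm.

53962.2 mm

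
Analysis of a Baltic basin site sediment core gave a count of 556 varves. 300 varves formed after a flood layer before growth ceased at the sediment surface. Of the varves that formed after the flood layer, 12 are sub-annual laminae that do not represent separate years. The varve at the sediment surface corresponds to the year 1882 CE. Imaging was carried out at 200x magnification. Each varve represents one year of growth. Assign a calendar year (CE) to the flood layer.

300 varves formed after the flood layer.
300 − 12 false = 288 true varves after the flood layer.
The varve at the sediment surface is 1882 CE, so the flood layer dates to 1882 − 288 = 1594 CE.

1594 CE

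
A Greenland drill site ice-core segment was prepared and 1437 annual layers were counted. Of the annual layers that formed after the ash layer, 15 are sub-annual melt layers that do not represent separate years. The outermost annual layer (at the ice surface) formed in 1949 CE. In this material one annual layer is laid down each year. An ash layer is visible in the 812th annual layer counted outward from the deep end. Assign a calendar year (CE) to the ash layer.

1339 CE

1437 − 812 = 625 annual layers lie beyond the ash layer toward the ice surface.
Excluding 15 false annual layers: 625 − 15 = 610.
Counting back 610 years from 1949 CE places the ash layer in 1949 − 610 = 1339 CE.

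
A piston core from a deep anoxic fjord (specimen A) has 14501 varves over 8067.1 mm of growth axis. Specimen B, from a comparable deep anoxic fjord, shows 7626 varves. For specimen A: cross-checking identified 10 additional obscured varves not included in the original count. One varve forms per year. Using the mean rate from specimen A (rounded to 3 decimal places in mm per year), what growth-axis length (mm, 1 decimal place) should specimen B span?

Specimen A: correcting the raw count gives 14501 + 10 = 14511 true varves.
A: Extension rate ≈ 8067.1 / 14511 = 0.556 mm/year.
For B, 0.556 mm/year × 7626 years = 4240.1 mm.

4240.1 mm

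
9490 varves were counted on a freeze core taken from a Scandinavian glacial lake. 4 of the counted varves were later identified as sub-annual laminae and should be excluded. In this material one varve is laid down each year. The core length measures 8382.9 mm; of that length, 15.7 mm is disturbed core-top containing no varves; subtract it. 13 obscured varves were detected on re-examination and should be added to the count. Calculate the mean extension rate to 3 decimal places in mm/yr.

0.881 mm/yr

After corrections the count is 9490 − 4 + 13 = 9499 varves.
Net length = 8382.9 − 15.7 = 8367.2 mm.
Mean rate = 8367.2 mm / 9499 years ≈ 0.881 mm/yr.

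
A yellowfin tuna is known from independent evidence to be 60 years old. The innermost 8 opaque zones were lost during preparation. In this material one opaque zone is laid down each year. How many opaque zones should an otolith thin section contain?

52 opaque zones

Expected opaque zones over 60 years: 60.
Subtracting the 8 opaque zones not captured gives 60 − 8 = 52 opaque zones in the record.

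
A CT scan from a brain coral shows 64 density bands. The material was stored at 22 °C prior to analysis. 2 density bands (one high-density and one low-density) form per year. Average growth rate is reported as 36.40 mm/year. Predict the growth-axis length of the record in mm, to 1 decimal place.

1164.8 mm

With 2 density bands per year, 64 / 2 = 32 years.
Predicted length = 36.40 mm/year × 32 years = 1164.8 mm.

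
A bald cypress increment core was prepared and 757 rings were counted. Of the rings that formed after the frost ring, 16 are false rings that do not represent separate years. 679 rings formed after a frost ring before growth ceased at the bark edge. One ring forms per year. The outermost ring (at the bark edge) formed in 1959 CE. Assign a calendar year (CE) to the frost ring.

1296 CE

There are 679 rings younger than the frost ring.
679 − 16 false = 663 true rings after the frost ring.
The ring at the bark edge is 1959 CE, so the frost ring dates to 1959 − 663 = 1296 CE.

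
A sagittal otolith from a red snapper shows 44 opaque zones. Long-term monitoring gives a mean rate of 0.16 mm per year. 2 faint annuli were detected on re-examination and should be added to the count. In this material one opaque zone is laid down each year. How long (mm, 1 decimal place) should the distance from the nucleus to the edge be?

After corrections the count is 44 + 2 = 46 opaque zones.
46 years at 0.16 mm/year gives 0.16 × 46 = 7.4 mm.

7.4 mm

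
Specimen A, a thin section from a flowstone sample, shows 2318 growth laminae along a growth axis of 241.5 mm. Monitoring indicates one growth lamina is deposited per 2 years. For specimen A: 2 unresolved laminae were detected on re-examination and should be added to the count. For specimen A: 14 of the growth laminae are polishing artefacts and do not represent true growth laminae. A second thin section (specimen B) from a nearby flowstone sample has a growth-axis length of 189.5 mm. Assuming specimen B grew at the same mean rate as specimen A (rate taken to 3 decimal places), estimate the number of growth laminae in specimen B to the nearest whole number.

Specimen A: true growth lamina count = 2318 − 14 + 2 = 2306.
Specimen A: at 2 years per growth lamina, 2306 × 2 = 4612 years.
A: 241.5 mm over 4612 years gives 241.5 / 4612 ≈ 0.052 mm per year.
B spans 189.5 / 0.052 = 3644.23 years; at 2 years per growth lamina that is 3644.23 / 2 ≈ 1822 growth laminae.

1822 growth laminae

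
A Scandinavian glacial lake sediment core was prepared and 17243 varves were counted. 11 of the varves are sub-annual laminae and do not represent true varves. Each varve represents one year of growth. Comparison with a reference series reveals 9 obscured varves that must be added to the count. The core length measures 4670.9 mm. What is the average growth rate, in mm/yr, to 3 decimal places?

0.271 mm/yr

True varve count = 17243 − 11 + 9 = 17241.
Extension rate ≈ 4670.9 / 17241 = 0.271 mm/yr.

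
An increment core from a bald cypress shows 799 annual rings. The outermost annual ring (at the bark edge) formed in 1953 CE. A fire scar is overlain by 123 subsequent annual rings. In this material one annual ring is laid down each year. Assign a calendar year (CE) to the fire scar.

123 annual rings formed after the fire scar.
1953 − 123 = 1830 CE.

1830 CE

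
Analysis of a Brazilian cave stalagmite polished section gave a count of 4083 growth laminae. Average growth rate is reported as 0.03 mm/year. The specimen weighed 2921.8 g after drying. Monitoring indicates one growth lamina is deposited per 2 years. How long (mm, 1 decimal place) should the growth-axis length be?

At 2 years per growth lamina, 4083 × 2 = 8166 years.
Length ≈ 0.03 × 8166 = 245.0 mm.

245.0 mm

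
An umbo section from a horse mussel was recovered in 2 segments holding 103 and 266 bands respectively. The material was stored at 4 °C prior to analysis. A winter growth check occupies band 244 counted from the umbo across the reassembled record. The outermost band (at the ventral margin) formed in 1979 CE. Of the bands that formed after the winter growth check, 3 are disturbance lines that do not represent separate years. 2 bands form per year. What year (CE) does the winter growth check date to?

Total bands = 103 + 266 = 369.
369 − 244 = 125 bands lie beyond the winter growth check toward the ventral margin.
Excluding 3 false bands: 125 − 3 = 122.
With 2 bands per year, 122 / 2 = 61 years.
The band at the ventral margin is 1979 CE, so the winter growth check dates to 1979 − 61 = 1918 CE.

1918 CE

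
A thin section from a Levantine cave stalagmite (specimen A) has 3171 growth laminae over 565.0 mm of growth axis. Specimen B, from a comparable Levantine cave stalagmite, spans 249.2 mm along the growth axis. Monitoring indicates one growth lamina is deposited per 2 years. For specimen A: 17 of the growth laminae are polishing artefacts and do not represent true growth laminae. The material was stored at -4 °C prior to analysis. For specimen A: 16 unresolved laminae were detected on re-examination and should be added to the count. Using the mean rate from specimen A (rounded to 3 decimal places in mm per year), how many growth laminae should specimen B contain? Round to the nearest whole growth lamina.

1400 growth laminae

Specimen A: true growth lamina count = 3171 − 17 + 16 = 3170.
Specimen A: at 2 years per growth lamina, 3170 × 2 = 6340 years.
A: Mean rate = 565.0 mm / 6340 years ≈ 0.089 mm/yr.
Specimen B: 249.2 mm / 0.089 mm per year = 2800.00 years; at 2 years per growth lamina that is 2800.00 / 2 ≈ 1400 growth laminae.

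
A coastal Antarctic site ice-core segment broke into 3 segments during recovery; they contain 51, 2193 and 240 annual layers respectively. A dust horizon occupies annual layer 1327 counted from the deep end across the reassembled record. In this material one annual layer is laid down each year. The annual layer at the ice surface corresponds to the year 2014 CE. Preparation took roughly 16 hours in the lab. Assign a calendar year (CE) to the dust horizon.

857 CE

Total annual layers = 51 + 2193 + 240 = 2484.
The dust horizon sits at annual layer 1327 from the deep end, so 2484 − 1327 = 1157 annual layers formed after it.
The annual layer at the ice surface is 2014 CE, so the dust horizon dates to 2014 − 1157 = 857 CE.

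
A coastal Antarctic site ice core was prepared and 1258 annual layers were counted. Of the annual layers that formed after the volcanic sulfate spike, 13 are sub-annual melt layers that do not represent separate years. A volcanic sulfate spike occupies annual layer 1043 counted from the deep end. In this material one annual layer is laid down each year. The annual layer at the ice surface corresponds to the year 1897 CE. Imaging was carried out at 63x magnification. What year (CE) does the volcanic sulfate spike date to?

1695 CE

Between annual layer 1043 and the ice surface there are 1258 − 1043 = 215 annual layers.
215 − 13 false = 202 true annual layers after the volcanic sulfate spike.
The annual layer at the ice surface is 1897 CE, so the volcanic sulfate spike dates to 1897 − 202 = 1695 CE.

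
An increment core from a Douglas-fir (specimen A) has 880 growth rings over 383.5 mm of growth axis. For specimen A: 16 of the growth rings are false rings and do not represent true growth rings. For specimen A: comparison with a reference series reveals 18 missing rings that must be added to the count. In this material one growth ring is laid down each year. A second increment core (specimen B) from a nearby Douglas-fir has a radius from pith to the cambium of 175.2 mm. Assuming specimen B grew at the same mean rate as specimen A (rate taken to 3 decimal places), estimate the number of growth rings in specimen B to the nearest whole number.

Specimen A: adjusted count: 880 − 16 + 18 = 882 growth rings.
A: Extension rate ≈ 383.5 / 882 = 0.435 mm/year.
For B, 175.2 / 0.435 = 402.76 years ≈ 403 growth rings.

403 growth rings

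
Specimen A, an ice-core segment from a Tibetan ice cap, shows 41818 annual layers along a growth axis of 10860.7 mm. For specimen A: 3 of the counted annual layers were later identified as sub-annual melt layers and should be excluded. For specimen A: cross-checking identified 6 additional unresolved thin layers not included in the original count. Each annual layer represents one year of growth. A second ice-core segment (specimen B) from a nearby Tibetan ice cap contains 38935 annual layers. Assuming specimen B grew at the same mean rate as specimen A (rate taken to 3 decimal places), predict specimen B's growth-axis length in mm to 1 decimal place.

10123.1 mm

Specimen A: after corrections the count is 41818 − 3 + 6 = 41821 annual layers.
A: Mean rate = 10860.7 mm / 41821 years ≈ 0.260 mm/yr.
B's length ≈ 0.260 × 38935 = 10123.1 mm.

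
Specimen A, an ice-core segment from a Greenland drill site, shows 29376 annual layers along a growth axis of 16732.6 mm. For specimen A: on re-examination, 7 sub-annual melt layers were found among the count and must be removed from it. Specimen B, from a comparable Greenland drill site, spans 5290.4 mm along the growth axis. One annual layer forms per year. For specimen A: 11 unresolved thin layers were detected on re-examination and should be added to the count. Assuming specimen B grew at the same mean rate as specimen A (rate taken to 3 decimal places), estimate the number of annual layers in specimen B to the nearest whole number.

9281 annual layers

Specimen A: correcting the raw count gives 29376 − 7 + 11 = 29380 true annual layers.
A: Mean rate = 16732.6 mm / 29380 years ≈ 0.570 mm/yr.
For B, 5290.4 / 0.570 = 9281.40 years ≈ 9281 annual layers.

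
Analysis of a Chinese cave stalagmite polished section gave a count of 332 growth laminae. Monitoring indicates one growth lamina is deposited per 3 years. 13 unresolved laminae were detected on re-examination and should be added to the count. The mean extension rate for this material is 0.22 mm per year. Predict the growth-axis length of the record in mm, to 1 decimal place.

227.7 mm

Correcting the raw count gives 332 + 13 = 345 true growth laminae.
345 growth laminae at 3 years each span 345 × 3 = 1035 years.
1035 years at 0.22 mm/year gives 0.22 × 1035 = 227.7 mm.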